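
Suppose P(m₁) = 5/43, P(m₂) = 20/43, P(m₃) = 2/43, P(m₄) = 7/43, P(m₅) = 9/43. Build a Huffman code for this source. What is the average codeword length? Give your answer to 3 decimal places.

2.023 bits/symbol

Repeatedly combine the two least-probable nodes; the expected code length is the sum of the merged weights.
merge 2/43 + 5/43 → 7/43
merge 7/43 + 7/43 → 14/43
merge 9/43 + 14/43 → 23/43
merge 20/43 + 23/43 → 1
L = 7/43 + 14/43 + 23/43 + 1 = 87/43 ≈ 2.023 bits/symbol.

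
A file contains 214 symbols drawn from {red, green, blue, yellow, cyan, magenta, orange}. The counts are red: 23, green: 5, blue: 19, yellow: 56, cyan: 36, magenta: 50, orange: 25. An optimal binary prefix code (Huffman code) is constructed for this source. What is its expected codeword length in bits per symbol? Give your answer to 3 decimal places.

2.617 bits/symbol

Probabilities are the counts divided by 214.
Repeatedly combine the two least-probable nodes; the expected code length is the sum of the merged weights.
merge 5/214 + 19/214 → 12/107
merge 23/214 + 12/107 → 47/214
merge 25/214 + 18/107 → 61/214
merge 47/214 + 25/107 → 97/214
merge 28/107 + 61/214 → 117/214
merge 97/214 + 117/214 → 1
L = 12/107 + 47/214 + 61/214 + 97/214 + 117/214 + 1 = 280/107 ≈ 2.617 bits/symbol.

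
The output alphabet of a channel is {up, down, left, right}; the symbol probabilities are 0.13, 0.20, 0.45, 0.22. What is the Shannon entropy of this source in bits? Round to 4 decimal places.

H = −Σ pᵢ log₂ pᵢ.
−0.13·log₂(0.13) = 0.3826
−0.20·log₂(0.20) = 0.4644
−0.45·log₂(0.45) = 0.5184
−0.22·log₂(0.22) = 0.4806
Sum ≈ 1.8460 → 1.8460 bits.

1.8460 bits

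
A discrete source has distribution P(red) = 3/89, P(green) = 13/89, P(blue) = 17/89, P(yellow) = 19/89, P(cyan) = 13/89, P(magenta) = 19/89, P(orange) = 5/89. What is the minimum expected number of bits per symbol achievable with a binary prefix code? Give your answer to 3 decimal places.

2.663 bits/symbol

Repeatedly combine the two least-probable nodes; the expected code length is the sum of the merged weights.
merge 3/89 + 5/89 → 8/89
merge 8/89 + 13/89 → 21/89
merge 13/89 + 17/89 → 30/89
merge 19/89 + 19/89 → 38/89
merge 21/89 + 30/89 → 51/89
merge 38/89 + 51/89 → 1
L = 8/89 + 21/89 + 30/89 + 38/89 + 51/89 + 1 = 237/89 ≈ 2.663 bits/symbol.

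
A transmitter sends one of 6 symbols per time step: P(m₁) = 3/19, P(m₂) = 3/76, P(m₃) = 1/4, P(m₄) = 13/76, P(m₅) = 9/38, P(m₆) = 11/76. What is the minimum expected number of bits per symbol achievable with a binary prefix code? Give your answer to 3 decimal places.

2.513 bits/symbol

Repeatedly combine the two least-probable nodes; the expected code length is the sum of the merged weights.
merge 3/76 + 11/76 → 7/38
merge 3/19 + 13/76 → 25/76
merge 7/38 + 9/38 → 8/19
merge 1/4 + 25/76 → 11/19
merge 8/19 + 11/19 → 1
L = 7/38 + 25/76 + 8/19 + 11/19 + 1 = 191/76 ≈ 2.513 bits/symbol.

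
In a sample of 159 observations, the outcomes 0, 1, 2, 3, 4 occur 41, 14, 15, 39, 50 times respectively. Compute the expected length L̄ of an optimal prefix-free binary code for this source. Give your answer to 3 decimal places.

Probabilities are the counts divided by 159.
Repeatedly combine the two least-probable nodes; the expected code length is the sum of the merged weights.
merge 14/159 + 5/53 → 29/159
merge 29/159 + 13/53 → 68/159
merge 41/159 + 50/159 → 91/159
merge 68/159 + 91/159 → 1
L = 29/159 + 68/159 + 91/159 + 1 = 347/159 ≈ 2.182 bits/symbol.

2.182 bits/symbol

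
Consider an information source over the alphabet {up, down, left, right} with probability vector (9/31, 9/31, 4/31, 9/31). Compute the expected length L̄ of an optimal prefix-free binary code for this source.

Repeatedly combine the two least-probable nodes; the expected code length is the sum of the merged weights.
merge 4/31 + 9/31 → 13/31
merge 9/31 + 9/31 → 18/31
merge 13/31 + 18/31 → 1
L = 13/31 + 18/31 + 1 = 2 bits/symbol.

2 bits/symbol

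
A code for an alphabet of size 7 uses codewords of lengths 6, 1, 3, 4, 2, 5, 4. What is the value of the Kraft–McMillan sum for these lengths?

With common denominator 2^6 = 64: Σ 2^(−ℓᵢ) = 1/64 + 32/64 + 8/64 + 4/64 + 16/64 + 2/64 + 4/64 = 67/64 = 1.046875.

1.046875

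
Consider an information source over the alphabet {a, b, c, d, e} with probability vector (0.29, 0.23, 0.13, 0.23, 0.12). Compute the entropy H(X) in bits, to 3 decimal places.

H = −Σ pᵢ log₂ pᵢ.
−0.29·log₂(0.29) = 0.5179
−0.23·log₂(0.23) = 0.4877
−0.13·log₂(0.13) = 0.3826
−0.23·log₂(0.23) = 0.4877
−0.12·log₂(0.12) = 0.3671
Sum ≈ 2.2430 → 2.243 bits.

2.243 bits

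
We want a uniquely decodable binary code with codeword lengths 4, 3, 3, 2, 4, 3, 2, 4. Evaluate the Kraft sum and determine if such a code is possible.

With common denominator 2^4 = 16: Σ 2^(−ℓᵢ) = 1/16 + 2/16 + 2/16 + 4/16 + 1/16 + 2/16 + 4/16 + 1/16 = 17/16 = 1.0625.
Kraft's inequality requires Σ ≤ 1; here Σ = 1.0625 > 1, so no such prefix code exists.

1.0625; no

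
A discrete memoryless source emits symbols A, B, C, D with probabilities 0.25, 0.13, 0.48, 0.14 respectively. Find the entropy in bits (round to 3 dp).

H = −Σ pᵢ log₂ pᵢ.
−0.25·log₂(0.25) = 0.5000
−0.13·log₂(0.13) = 0.3826
−0.48·log₂(0.48) = 0.5083
−0.14·log₂(0.14) = 0.3971
Sum ≈ 1.7880 → 1.788 bits.

1.788 bits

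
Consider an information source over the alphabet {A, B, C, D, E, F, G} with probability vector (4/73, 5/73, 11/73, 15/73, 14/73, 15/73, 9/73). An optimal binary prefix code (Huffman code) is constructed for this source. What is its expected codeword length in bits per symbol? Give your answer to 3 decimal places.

Repeatedly combine the two least-probable nodes; the expected code length is the sum of the merged weights.
merge 4/73 + 5/73 → 9/73
merge 9/73 + 9/73 → 18/73
merge 11/73 + 14/73 → 25/73
merge 15/73 + 15/73 → 30/73
merge 18/73 + 25/73 → 43/73
merge 30/73 + 43/73 → 1
L = 9/73 + 18/73 + 25/73 + 30/73 + 43/73 + 1 = 198/73 ≈ 2.712 bits/symbol.

2.712 bits/symbol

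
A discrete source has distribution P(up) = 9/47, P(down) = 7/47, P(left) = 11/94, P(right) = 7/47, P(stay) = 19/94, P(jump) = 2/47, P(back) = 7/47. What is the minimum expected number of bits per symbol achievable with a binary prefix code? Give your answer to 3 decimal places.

2.766 bits/symbol

Repeatedly combine the two least-probable nodes; the expected code length is the sum of the merged weights.
merge 2/47 + 11/94 → 15/94
merge 7/47 + 7/47 → 14/47
merge 7/47 + 15/94 → 29/94
merge 9/47 + 19/94 → 37/94
merge 14/47 + 29/94 → 57/94
merge 37/94 + 57/94 → 1
L = 15/94 + 14/47 + 29/94 + 37/94 + 57/94 + 1 = 130/47 ≈ 2.766 bits/symbol.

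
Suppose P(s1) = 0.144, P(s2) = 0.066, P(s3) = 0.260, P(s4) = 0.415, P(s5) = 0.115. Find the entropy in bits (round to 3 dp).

H = −Σ pᵢ log₂ pᵢ.
−0.144·log₂(0.144) = 0.4026
−0.066·log₂(0.066) = 0.2588
−0.260·log₂(0.260) = 0.5053
−0.415·log₂(0.415) = 0.5266
−0.115·log₂(0.115) = 0.3588
Sum ≈ 2.0521 → 2.052 bits.

2.052 bits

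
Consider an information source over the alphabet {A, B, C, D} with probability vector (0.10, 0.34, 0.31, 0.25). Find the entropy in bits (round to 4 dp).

H = −Σ pᵢ log₂ pᵢ.
−0.10·log₂(0.10) = 0.3322
−0.34·log₂(0.34) = 0.5292
−0.31·log₂(0.31) = 0.5238
−0.25·log₂(0.25) = 0.5000
Sum ≈ 1.8852 → 1.8852 bits.

1.8852 bits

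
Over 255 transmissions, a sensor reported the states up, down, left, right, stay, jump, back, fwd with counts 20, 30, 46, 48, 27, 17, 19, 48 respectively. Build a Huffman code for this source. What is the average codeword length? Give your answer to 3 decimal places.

2.949 bits/symbol

Probabilities are the counts divided by 255.
Repeatedly combine the two least-probable nodes; the expected code length is the sum of the merged weights.
merge 1/15 + 19/255 → 12/85
merge 4/51 + 9/85 → 47/255
merge 2/17 + 12/85 → 22/85
merge 46/255 + 47/255 → 31/85
merge 16/85 + 16/85 → 32/85
merge 22/85 + 31/85 → 53/85
merge 32/85 + 53/85 → 1
L = 12/85 + 47/255 + 22/85 + 31/85 + 32/85 + 53/85 + 1 = 752/255 ≈ 2.949 bits/symbol.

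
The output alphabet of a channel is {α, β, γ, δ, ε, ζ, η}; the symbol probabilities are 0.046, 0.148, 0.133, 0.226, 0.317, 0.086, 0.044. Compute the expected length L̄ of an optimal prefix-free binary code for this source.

Repeatedly combine the two least-probable nodes; the expected code length is the sum of the merged weights.
merge 11/250 + 23/500 → 9/100
merge 43/500 + 9/100 → 22/125
merge 133/1000 + 37/250 → 281/1000
merge 22/125 + 113/500 → 201/500
merge 281/1000 + 317/1000 → 299/500
merge 201/500 + 299/500 → 1
L = 9/100 + 22/125 + 281/1000 + 201/500 + 299/500 + 1 = 2547/1000 = 2.547 bits/symbol.

2.547 bits/symbol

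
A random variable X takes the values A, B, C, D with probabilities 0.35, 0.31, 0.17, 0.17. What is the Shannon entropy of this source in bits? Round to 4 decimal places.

1.9231 bits

H = −Σ pᵢ log₂ pᵢ.
−0.35·log₂(0.35) = 0.5301
−0.31·log₂(0.31) = 0.5238
−0.17·log₂(0.17) = 0.4346
−0.17·log₂(0.17) = 0.4346
Sum ≈ 1.9231 → 1.9231 bits.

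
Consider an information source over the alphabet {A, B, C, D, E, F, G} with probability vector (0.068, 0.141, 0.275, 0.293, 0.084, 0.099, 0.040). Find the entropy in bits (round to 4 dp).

2.5096 bits

H = −Σ pᵢ log₂ pᵢ.
−0.068·log₂(0.068) = 0.2637
−0.141·log₂(0.141) = 0.3985
−0.275·log₂(0.275) = 0.5122
−0.293·log₂(0.293) = 0.5189
−0.084·log₂(0.084) = 0.3002
−0.099·log₂(0.099) = 0.3303
−0.040·log₂(0.040) = 0.1858
Sum ≈ 2.5096 → 2.5096 bits.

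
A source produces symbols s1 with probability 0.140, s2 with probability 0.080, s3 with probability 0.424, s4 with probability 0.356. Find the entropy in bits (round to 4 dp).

1.7439 bits

H = −Σ pᵢ log₂ pᵢ.
−0.140·log₂(0.140) = 0.3971
−0.080·log₂(0.080) = 0.2915
−0.424·log₂(0.424) = 0.5249
−0.356·log₂(0.356) = 0.5305
Sum ≈ 1.7439 → 1.7439 bits.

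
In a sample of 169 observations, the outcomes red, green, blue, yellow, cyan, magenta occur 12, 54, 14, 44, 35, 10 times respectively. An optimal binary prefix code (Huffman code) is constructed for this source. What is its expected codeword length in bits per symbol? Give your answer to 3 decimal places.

2.343 bits/symbol

Probabilities are the counts divided by 169.
Repeatedly combine the two least-probable nodes; the expected code length is the sum of the merged weights.
merge 10/169 + 12/169 → 22/169
merge 14/169 + 22/169 → 36/169
merge 35/169 + 36/169 → 71/169
merge 44/169 + 54/169 → 98/169
merge 71/169 + 98/169 → 1
L = 22/169 + 36/169 + 71/169 + 98/169 + 1 = 396/169 ≈ 2.343 bits/symbol.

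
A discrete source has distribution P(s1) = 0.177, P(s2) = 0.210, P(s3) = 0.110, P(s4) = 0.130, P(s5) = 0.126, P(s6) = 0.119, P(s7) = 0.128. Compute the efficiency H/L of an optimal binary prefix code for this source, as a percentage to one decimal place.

Entropy H = −Σ p log₂ p ≈ 2.7695 bits.
Huffman merges: 11/100+119/1000→229/1000; 63/500+16/125→127/500; 13/100+177/1000→307/1000; 21/100+229/1000→439/1000; 127/500+307/1000→561/1000; 439/1000+561/1000→1. L = 279/100 ≈ 2.7900.
Efficiency = H/L = 2.7695/2.7900 = 99.3%.

99.3%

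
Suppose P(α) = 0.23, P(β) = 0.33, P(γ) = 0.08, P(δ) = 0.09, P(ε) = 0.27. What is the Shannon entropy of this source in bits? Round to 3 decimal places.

2.130 bits

H = −Σ pᵢ log₂ pᵢ.
−0.23·log₂(0.23) = 0.4877
−0.33·log₂(0.33) = 0.5278
−0.08·log₂(0.08) = 0.2915
−0.09·log₂(0.09) = 0.3127
−0.27·log₂(0.27) = 0.5100
Sum ≈ 2.1297 → 2.130 bits.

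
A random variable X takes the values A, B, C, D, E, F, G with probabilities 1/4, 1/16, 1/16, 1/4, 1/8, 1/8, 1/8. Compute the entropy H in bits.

2.625 bits

Each probability is a power of 1/2, so log₂(1/p) is an integer.
H = Σ p·log₂(1/p) = 1/4·2 + 1/16·4 + 1/16·4 + 1/4·2 + 1/8·3 + 1/8·3 + 1/8·3 = 2.625 bits.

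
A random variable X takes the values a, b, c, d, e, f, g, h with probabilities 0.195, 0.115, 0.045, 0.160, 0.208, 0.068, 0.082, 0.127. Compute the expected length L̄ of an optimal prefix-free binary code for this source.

2.905 bits/symbol

Repeatedly combine the two least-probable nodes; the expected code length is the sum of the merged weights.
merge 9/200 + 17/250 → 113/1000
merge 41/500 + 113/1000 → 39/200
merge 23/200 + 127/1000 → 121/500
merge 4/25 + 39/200 → 71/200
merge 39/200 + 26/125 → 403/1000
merge 121/500 + 71/200 → 597/1000
merge 403/1000 + 597/1000 → 1
L = 113/1000 + 39/200 + 121/500 + 71/200 + 403/1000 + 597/1000 + 1 = 581/200 = 2.905 bits/symbol.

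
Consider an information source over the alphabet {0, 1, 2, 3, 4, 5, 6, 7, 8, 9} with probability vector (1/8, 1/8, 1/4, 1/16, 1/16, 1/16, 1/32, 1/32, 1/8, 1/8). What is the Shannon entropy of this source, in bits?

Each probability is a power of 1/2, so log₂(1/p) is an integer.
H = Σ p·log₂(1/p) = 1/8·3 + 1/8·3 + 1/4·2 + 1/16·4 + 1/16·4 + 1/16·4 + 1/32·5 + 1/32·5 + 1/8·3 + 1/8·3 = 3.0625 bits.

3.0625 bits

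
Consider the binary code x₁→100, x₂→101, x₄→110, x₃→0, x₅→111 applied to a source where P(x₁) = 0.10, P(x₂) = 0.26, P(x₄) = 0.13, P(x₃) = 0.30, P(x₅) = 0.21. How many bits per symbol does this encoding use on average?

L̄ = Σ pᵢ·ℓᵢ = 0.10·3 + 0.26·3 + 0.13·3 + 0.30·1 + 0.21·3 = 2.4 bits/symbol.

2.4 bits/symbol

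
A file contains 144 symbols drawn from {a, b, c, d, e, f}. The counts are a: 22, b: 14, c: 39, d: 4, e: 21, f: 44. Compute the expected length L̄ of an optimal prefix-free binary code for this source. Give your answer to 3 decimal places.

Probabilities are the counts divided by 144.
Repeatedly combine the two least-probable nodes; the expected code length is the sum of the merged weights.
merge 1/36 + 7/72 → 1/8
merge 1/8 + 7/48 → 13/48
merge 11/72 + 13/48 → 61/144
merge 13/48 + 11/36 → 83/144
merge 61/144 + 83/144 → 1
L = 1/8 + 13/48 + 61/144 + 83/144 + 1 = 115/48 ≈ 2.396 bits/symbol.

2.396 bits/symbol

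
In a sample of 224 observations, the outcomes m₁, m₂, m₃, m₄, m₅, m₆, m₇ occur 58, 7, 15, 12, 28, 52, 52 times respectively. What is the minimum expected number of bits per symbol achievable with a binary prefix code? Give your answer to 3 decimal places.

2.513 bits/symbol

Probabilities are the counts divided by 224.
Repeatedly combine the two least-probable nodes; the expected code length is the sum of the merged weights.
merge 1/32 + 3/56 → 19/224
merge 15/224 + 19/224 → 17/112
merge 1/8 + 17/112 → 31/112
merge 13/56 + 13/56 → 13/28
merge 29/112 + 31/112 → 15/28
merge 13/28 + 15/28 → 1
L = 19/224 + 17/112 + 31/112 + 13/28 + 15/28 + 1 = 563/224 ≈ 2.513 bits/symbol.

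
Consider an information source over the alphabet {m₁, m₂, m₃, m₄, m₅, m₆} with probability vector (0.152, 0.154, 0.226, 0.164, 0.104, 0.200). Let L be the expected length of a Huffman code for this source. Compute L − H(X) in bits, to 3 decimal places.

Entropy H = −Σ p log₂ p ≈ 2.5454 bits.
Huffman merges: 13/125+19/125→32/125; 77/500+41/250→159/500; 1/5+113/500→213/500; 32/125+159/500→287/500; 213/500+287/500→1. L = 1287/500 ≈ 2.5740.
L − H = 2.5740 − 2.5454 = 0.029 bits.

0.029 bits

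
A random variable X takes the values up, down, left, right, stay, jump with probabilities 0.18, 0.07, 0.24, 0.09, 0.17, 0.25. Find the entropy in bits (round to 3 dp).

H = −Σ pᵢ log₂ pᵢ.
−0.18·log₂(0.18) = 0.4453
−0.07·log₂(0.07) = 0.2686
−0.24·log₂(0.24) = 0.4941
−0.09·log₂(0.09) = 0.3127
−0.17·log₂(0.17) = 0.4346
−0.25·log₂(0.25) = 0.5000
Sum ≈ 2.4552 → 2.455 bits.

2.455 bits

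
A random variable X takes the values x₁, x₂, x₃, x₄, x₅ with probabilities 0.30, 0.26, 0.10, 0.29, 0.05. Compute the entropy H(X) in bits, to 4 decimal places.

2.0926 bits

H = −Σ pᵢ log₂ pᵢ.
−0.30·log₂(0.30) = 0.5211
−0.26·log₂(0.26) = 0.5053
−0.10·log₂(0.10) = 0.3322
−0.29·log₂(0.29) = 0.5179
−0.05·log₂(0.05) = 0.2161
Sum ≈ 2.0926 → 2.0926 bits.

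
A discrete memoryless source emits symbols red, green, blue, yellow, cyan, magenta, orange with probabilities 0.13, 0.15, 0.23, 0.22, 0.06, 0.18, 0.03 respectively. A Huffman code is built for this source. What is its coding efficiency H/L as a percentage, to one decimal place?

98.6%

Entropy H = −Σ p log₂ p ≈ 2.6020 bits.
Huffman merges: 3/100+3/50→9/100; 9/100+13/100→11/50; 3/20+9/50→33/100; 11/50+11/50→11/25; 23/100+33/100→14/25; 11/25+14/25→1. L = 66/25 ≈ 2.6400.
Efficiency = H/L = 2.6020/2.6400 = 98.6%.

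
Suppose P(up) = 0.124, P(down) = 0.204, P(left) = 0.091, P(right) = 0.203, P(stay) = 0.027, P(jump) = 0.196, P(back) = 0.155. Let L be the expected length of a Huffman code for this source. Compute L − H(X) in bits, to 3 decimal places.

0.070 bits

Entropy H = −Σ p log₂ p ≈ 2.6414 bits.
Huffman merges: 27/1000+91/1000→59/500; 59/500+31/250→121/500; 31/200+49/250→351/1000; 203/1000+51/250→407/1000; 121/500+351/1000→593/1000; 407/1000+593/1000→1. L = 2711/1000 ≈ 2.7110.
L − H = 2.7110 − 2.6414 = 0.070 bits.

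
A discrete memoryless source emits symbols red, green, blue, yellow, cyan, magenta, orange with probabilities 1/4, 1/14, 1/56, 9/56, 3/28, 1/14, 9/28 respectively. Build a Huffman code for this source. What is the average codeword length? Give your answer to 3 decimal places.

Repeatedly combine the two least-probable nodes; the expected code length is the sum of the merged weights.
merge 1/56 + 1/14 → 5/56
merge 1/14 + 5/56 → 9/56
merge 3/28 + 9/56 → 15/56
merge 9/56 + 1/4 → 23/56
merge 15/56 + 9/28 → 33/56
merge 23/56 + 33/56 → 1
L = 5/56 + 9/56 + 15/56 + 23/56 + 33/56 + 1 = 141/56 ≈ 2.518 bits/symbol.

2.518 bits/symbol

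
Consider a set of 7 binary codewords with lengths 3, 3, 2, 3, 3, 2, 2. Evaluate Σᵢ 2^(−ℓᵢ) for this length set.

With common denominator 2^3 = 8: Σ 2^(−ℓᵢ) = 1/8 + 1/8 + 2/8 + 1/8 + 1/8 + 2/8 + 2/8 = 10/8 = 1.25.

1.25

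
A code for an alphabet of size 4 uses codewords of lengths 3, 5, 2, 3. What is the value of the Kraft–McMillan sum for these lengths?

With common denominator 2^5 = 32: Σ 2^(−ℓᵢ) = 4/32 + 1/32 + 8/32 + 4/32 = 17/32 = 0.53125.

0.53125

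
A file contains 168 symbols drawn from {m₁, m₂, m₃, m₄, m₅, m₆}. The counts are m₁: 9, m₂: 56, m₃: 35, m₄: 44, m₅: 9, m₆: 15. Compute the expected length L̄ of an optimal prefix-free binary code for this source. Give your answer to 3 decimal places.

Probabilities are the counts divided by 168.
Repeatedly combine the two least-probable nodes; the expected code length is the sum of the merged weights.
merge 3/56 + 3/56 → 3/28
merge 5/56 + 3/28 → 11/56
merge 11/56 + 5/24 → 17/42
merge 11/42 + 1/3 → 25/42
merge 17/42 + 25/42 → 1
L = 3/28 + 11/56 + 17/42 + 25/42 + 1 = 129/56 ≈ 2.304 bits/symbol.

2.304 bits/symbol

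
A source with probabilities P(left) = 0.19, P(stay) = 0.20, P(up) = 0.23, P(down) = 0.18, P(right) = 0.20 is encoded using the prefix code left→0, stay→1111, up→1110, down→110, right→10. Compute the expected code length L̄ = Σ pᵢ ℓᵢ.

L̄ = Σ pᵢ·ℓᵢ = 0.19·1 + 0.20·4 + 0.23·4 + 0.18·3 + 0.20·2 = 2.85 bits/symbol.

2.85 bits/symbol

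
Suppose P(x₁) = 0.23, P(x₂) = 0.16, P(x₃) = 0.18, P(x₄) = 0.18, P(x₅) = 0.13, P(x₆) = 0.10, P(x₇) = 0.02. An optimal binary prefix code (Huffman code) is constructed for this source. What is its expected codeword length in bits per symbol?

2.71 bits/symbol

Repeatedly combine the two least-probable nodes; the expected code length is the sum of the merged weights.
merge 1/50 + 1/10 → 3/25
merge 3/25 + 13/100 → 1/4
merge 4/25 + 9/50 → 17/50
merge 9/50 + 23/100 → 41/100
merge 1/4 + 17/50 → 59/100
merge 41/100 + 59/100 → 1
L = 3/25 + 1/4 + 17/50 + 41/100 + 59/100 + 1 = 271/100 = 2.71 bits/symbol.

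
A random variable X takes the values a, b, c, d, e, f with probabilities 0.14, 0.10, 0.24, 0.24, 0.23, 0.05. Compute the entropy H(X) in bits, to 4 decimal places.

2.4213 bits

H = −Σ pᵢ log₂ pᵢ.
−0.14·log₂(0.14) = 0.3971
−0.10·log₂(0.10) = 0.3322
−0.24·log₂(0.24) = 0.4941
−0.24·log₂(0.24) = 0.4941
−0.23·log₂(0.23) = 0.4877
−0.05·log₂(0.05) = 0.2161
Sum ≈ 2.4213 → 2.4213 bits.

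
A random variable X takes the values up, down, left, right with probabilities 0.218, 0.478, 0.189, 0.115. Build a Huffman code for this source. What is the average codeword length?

Repeatedly combine the two least-probable nodes; the expected code length is the sum of the merged weights.
merge 23/200 + 189/1000 → 38/125
merge 109/500 + 38/125 → 261/500
merge 239/500 + 261/500 → 1
L = 38/125 + 261/500 + 1 = 913/500 = 1.826 bits/symbol.

1.826 bits/symbol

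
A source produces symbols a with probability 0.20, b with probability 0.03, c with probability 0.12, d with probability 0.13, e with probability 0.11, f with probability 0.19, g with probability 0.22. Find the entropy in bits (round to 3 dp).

2.652 bits

H = −Σ pᵢ log₂ pᵢ.
−0.20·log₂(0.20) = 0.4644
−0.03·log₂(0.03) = 0.1518
−0.12·log₂(0.12) = 0.3671
−0.13·log₂(0.13) = 0.3826
−0.11·log₂(0.11) = 0.3503
−0.19·log₂(0.19) = 0.4552
−0.22·log₂(0.22) = 0.4806
Sum ≈ 2.6520 → 2.652 bits.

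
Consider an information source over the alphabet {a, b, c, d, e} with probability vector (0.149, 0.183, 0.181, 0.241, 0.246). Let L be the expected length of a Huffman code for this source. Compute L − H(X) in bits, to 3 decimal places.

Entropy H = −Σ p log₂ p ≈ 2.2964 bits.
Huffman merges: 149/1000+181/1000→33/100; 183/1000+241/1000→53/125; 123/500+33/100→72/125; 53/125+72/125→1. L = 233/100 ≈ 2.3300.
L − H = 2.3300 − 2.2964 = 0.034 bits.

0.034 bits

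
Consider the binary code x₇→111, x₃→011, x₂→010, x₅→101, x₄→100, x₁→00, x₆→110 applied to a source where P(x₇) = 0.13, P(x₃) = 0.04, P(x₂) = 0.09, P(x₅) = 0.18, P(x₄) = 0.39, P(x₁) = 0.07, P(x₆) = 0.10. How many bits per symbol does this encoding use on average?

L̄ = Σ pᵢ·ℓᵢ = 0.13·3 + 0.04·3 + 0.09·3 + 0.18·3 + 0.39·3 + 0.07·2 + 0.10·3 = 2.93 bits/symbol.

2.93 bits/symbol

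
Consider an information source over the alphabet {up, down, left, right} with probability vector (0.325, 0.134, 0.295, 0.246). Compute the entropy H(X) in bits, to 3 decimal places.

1.933 bits

H = −Σ pᵢ log₂ pᵢ.
−0.325·log₂(0.325) = 0.5270
−0.134·log₂(0.134) = 0.3886
−0.295·log₂(0.295) = 0.5196
−0.246·log₂(0.246) = 0.4977
Sum ≈ 1.9328 → 1.933 bits.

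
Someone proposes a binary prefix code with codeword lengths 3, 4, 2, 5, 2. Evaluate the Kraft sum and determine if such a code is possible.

0.71875; yes

With common denominator 2^5 = 32: Σ 2^(−ℓᵢ) = 4/32 + 2/32 + 8/32 + 1/32 + 8/32 = 23/32 = 0.71875.
Kraft's inequality requires Σ ≤ 1; here Σ = 0.71875 ≤ 1, so such a prefix code exists.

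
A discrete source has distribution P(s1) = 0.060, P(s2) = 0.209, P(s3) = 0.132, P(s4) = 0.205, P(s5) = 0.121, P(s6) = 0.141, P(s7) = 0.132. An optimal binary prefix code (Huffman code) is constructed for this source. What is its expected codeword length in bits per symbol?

Repeatedly combine the two least-probable nodes; the expected code length is the sum of the merged weights.
merge 3/50 + 121/1000 → 181/1000
merge 33/250 + 33/250 → 33/125
merge 141/1000 + 181/1000 → 161/500
merge 41/200 + 209/1000 → 207/500
merge 33/125 + 161/500 → 293/500
merge 207/500 + 293/500 → 1
L = 181/1000 + 33/125 + 161/500 + 207/500 + 293/500 + 1 = 2767/1000 = 2.767 bits/symbol.

2.767 bits/symbol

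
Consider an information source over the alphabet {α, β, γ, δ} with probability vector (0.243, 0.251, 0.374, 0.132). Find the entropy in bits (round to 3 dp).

1.913 bits

H = −Σ pᵢ log₂ pᵢ.
−0.243·log₂(0.243) = 0.4960
−0.251·log₂(0.251) = 0.5006
−0.374·log₂(0.374) = 0.5307
−0.132·log₂(0.132) = 0.3856
Sum ≈ 1.9128 → 1.913 bits.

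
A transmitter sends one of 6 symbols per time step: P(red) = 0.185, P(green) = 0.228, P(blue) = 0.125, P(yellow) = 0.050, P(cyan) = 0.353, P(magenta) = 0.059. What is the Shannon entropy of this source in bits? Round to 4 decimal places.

H = −Σ pᵢ log₂ pᵢ.
−0.185·log₂(0.185) = 0.4504
−0.228·log₂(0.228) = 0.4863
−0.125·log₂(0.125) = 0.3750
−0.050·log₂(0.050) = 0.2161
−0.353·log₂(0.353) = 0.5303
−0.059·log₂(0.059) = 0.2409
Sum ≈ 2.2990 → 2.2990 bits.

2.2990 bits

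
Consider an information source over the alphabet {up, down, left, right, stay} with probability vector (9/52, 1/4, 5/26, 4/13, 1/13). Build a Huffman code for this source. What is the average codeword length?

2.25 bits/symbol

Repeatedly combine the two least-probable nodes; the expected code length is the sum of the merged weights.
merge 1/13 + 9/52 → 1/4
merge 5/26 + 1/4 → 23/52
merge 1/4 + 4/13 → 29/52
merge 23/52 + 29/52 → 1
L = 1/4 + 23/52 + 29/52 + 1 = 9/4 = 2.25 bits/symbol.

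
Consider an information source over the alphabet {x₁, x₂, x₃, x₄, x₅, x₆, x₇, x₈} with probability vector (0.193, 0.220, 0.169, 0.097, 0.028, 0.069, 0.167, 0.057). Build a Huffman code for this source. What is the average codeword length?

Repeatedly combine the two least-probable nodes; the expected code length is the sum of the merged weights.
merge 7/250 + 57/1000 → 17/200
merge 69/1000 + 17/200 → 77/500
merge 97/1000 + 77/500 → 251/1000
merge 167/1000 + 169/1000 → 42/125
merge 193/1000 + 11/50 → 413/1000
merge 251/1000 + 42/125 → 587/1000
merge 413/1000 + 587/1000 → 1
L = 17/200 + 77/500 + 251/1000 + 42/125 + 413/1000 + 587/1000 + 1 = 1413/500 = 2.826 bits/symbol.

2.826 bits/symbol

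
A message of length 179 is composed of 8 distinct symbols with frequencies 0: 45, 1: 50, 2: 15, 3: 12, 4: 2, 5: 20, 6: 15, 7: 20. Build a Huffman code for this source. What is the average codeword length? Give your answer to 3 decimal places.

Probabilities are the counts divided by 179.
Repeatedly combine the two least-probable nodes; the expected code length is the sum of the merged weights.
merge 2/179 + 12/179 → 14/179
merge 14/179 + 15/179 → 29/179
merge 15/179 + 20/179 → 35/179
merge 20/179 + 29/179 → 49/179
merge 35/179 + 45/179 → 80/179
merge 49/179 + 50/179 → 99/179
merge 80/179 + 99/179 → 1
L = 14/179 + 29/179 + 35/179 + 49/179 + 80/179 + 99/179 + 1 = 485/179 ≈ 2.709 bits/symbol.

2.709 bits/symbol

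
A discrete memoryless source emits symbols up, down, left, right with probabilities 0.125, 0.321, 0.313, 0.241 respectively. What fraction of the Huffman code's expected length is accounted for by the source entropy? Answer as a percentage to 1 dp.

Entropy H = −Σ p log₂ p ≈ 1.9205 bits.
Huffman merges: 1/8+241/1000→183/500; 313/1000+321/1000→317/500; 183/500+317/500→1. L = 2 ≈ 2.0000.
Efficiency = H/L = 1.9205/2.0000 = 96.0%.

96.0%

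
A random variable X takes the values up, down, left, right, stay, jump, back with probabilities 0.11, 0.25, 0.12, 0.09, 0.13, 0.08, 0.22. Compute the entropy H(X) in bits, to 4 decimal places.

2.6847 bits

H = −Σ pᵢ log₂ pᵢ.
−0.11·log₂(0.11) = 0.3503
−0.25·log₂(0.25) = 0.5000
−0.12·log₂(0.12) = 0.3671
−0.09·log₂(0.09) = 0.3127
−0.13·log₂(0.13) = 0.3826
−0.08·log₂(0.08) = 0.2915
−0.22·log₂(0.22) = 0.4806
Sum ≈ 2.6847 → 2.6847 bits.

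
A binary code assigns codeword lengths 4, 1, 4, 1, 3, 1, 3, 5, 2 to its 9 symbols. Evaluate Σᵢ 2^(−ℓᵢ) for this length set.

2.15625

With common denominator 2^5 = 32: Σ 2^(−ℓᵢ) = 2/32 + 16/32 + 2/32 + 16/32 + 4/32 + 16/32 + 4/32 + 1/32 + 8/32 = 69/32 = 2.15625.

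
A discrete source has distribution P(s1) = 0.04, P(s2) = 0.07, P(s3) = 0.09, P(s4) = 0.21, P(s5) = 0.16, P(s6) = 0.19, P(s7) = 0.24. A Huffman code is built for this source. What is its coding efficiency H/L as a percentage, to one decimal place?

98.2%

Entropy H = −Σ p log₂ p ≈ 2.6122 bits.
Huffman merges: 1/25+7/100→11/100; 9/100+11/100→1/5; 4/25+19/100→7/20; 1/5+21/100→41/100; 6/25+7/20→59/100; 41/100+59/100→1. L = 133/50 ≈ 2.6600.
Efficiency = H/L = 2.6122/2.6600 = 98.2%.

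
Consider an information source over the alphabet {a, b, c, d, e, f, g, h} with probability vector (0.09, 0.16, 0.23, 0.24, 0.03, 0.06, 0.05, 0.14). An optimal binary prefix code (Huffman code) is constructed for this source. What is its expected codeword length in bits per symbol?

Repeatedly combine the two least-probable nodes; the expected code length is the sum of the merged weights.
merge 3/100 + 1/20 → 2/25
merge 3/50 + 2/25 → 7/50
merge 9/100 + 7/50 → 23/100
merge 7/50 + 4/25 → 3/10
merge 23/100 + 23/100 → 23/50
merge 6/25 + 3/10 → 27/50
merge 23/50 + 27/50 → 1
L = 2/25 + 7/50 + 23/100 + 3/10 + 23/50 + 27/50 + 1 = 11/4 = 2.75 bits/symbol.

2.75 bits/symbol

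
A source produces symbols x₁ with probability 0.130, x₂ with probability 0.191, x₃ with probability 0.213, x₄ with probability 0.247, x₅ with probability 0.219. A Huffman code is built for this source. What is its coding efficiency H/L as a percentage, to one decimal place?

98.8%

Entropy H = −Σ p log₂ p ≈ 2.2922 bits.
Huffman merges: 13/100+191/1000→321/1000; 213/1000+219/1000→54/125; 247/1000+321/1000→71/125; 54/125+71/125→1. L = 2321/1000 ≈ 2.3210.
Efficiency = H/L = 2.2922/2.3210 = 98.8%.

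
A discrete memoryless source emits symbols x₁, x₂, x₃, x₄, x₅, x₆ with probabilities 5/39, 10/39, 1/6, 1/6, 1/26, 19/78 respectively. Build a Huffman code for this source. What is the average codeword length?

Repeatedly combine the two least-probable nodes; the expected code length is the sum of the merged weights.
merge 1/26 + 5/39 → 1/6
merge 1/6 + 1/6 → 1/3
merge 1/6 + 19/78 → 16/39
merge 10/39 + 1/3 → 23/39
merge 16/39 + 23/39 → 1
L = 1/6 + 1/3 + 16/39 + 23/39 + 1 = 5/2 = 2.5 bits/symbol.

2.5 bits/symbol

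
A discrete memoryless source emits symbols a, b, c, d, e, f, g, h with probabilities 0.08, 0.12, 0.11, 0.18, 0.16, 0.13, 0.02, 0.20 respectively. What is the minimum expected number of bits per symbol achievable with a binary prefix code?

Repeatedly combine the two least-probable nodes; the expected code length is the sum of the merged weights.
merge 1/50 + 2/25 → 1/10
merge 1/10 + 11/100 → 21/100
merge 3/25 + 13/100 → 1/4
merge 4/25 + 9/50 → 17/50
merge 1/5 + 21/100 → 41/100
merge 1/4 + 17/50 → 59/100
merge 41/100 + 59/100 → 1
L = 1/10 + 21/100 + 1/4 + 17/50 + 41/100 + 59/100 + 1 = 29/10 = 2.9 bits/symbol.

2.9 bits/symbol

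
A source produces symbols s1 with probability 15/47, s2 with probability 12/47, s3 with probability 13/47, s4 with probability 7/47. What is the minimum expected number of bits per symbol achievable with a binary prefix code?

2 bits/symbol

Repeatedly combine the two least-probable nodes; the expected code length is the sum of the merged weights.
merge 7/47 + 12/47 → 19/47
merge 13/47 + 15/47 → 28/47
merge 19/47 + 28/47 → 1
L = 19/47 + 28/47 + 1 = 2 bits/symbol.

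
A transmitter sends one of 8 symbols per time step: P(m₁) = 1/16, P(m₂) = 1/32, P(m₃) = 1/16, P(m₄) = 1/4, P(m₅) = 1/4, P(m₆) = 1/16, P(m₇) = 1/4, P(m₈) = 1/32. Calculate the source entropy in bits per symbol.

2.5625 bits

Each probability is a power of 1/2, so log₂(1/p) is an integer.
H = Σ p·log₂(1/p) = 1/16·4 + 1/32·5 + 1/16·4 + 1/4·2 + 1/4·2 + 1/16·4 + 1/4·2 + 1/32·5 = 2.5625 bits.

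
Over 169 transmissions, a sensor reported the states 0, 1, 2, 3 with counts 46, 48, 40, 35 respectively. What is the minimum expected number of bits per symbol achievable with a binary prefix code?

Probabilities are the counts divided by 169.
Repeatedly combine the two least-probable nodes; the expected code length is the sum of the merged weights.
merge 35/169 + 40/169 → 75/169
merge 46/169 + 48/169 → 94/169
merge 75/169 + 94/169 → 1
L = 75/169 + 94/169 + 1 = 2 bits/symbol.

2 bits/symbol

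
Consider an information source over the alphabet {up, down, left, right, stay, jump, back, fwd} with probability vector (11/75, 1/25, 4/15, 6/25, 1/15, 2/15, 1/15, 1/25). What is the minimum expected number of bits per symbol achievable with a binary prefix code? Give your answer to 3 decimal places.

Repeatedly combine the two least-probable nodes; the expected code length is the sum of the merged weights.
merge 1/25 + 1/25 → 2/25
merge 1/15 + 1/15 → 2/15
merge 2/25 + 2/15 → 16/75
merge 2/15 + 11/75 → 7/25
merge 16/75 + 6/25 → 34/75
merge 4/15 + 7/25 → 41/75
merge 34/75 + 41/75 → 1
L = 2/25 + 2/15 + 16/75 + 7/25 + 34/75 + 41/75 + 1 = 203/75 ≈ 2.707 bits/symbol.

2.707 bits/symbol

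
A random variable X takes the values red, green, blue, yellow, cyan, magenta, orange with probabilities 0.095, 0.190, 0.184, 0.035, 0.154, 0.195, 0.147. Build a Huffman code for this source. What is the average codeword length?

2.745 bits/symbol

Repeatedly combine the two least-probable nodes; the expected code length is the sum of the merged weights.
merge 7/200 + 19/200 → 13/100
merge 13/100 + 147/1000 → 277/1000
merge 77/500 + 23/125 → 169/500
merge 19/100 + 39/200 → 77/200
merge 277/1000 + 169/500 → 123/200
merge 77/200 + 123/200 → 1
L = 13/100 + 277/1000 + 169/500 + 77/200 + 123/200 + 1 = 549/200 = 2.745 bits/symbol.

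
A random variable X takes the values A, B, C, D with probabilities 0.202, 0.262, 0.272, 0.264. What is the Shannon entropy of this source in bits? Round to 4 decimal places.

H = −Σ pᵢ log₂ pᵢ.
−0.202·log₂(0.202) = 0.4661
−0.262·log₂(0.262) = 0.5063
−0.272·log₂(0.272) = 0.5109
−0.264·log₂(0.264) = 0.5072
Sum ≈ 1.9906 → 1.9906 bits.

1.9906 bits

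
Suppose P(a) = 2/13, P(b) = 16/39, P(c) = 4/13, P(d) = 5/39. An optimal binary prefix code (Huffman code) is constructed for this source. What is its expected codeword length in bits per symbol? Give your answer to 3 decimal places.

Repeatedly combine the two least-probable nodes; the expected code length is the sum of the merged weights.
merge 5/39 + 2/13 → 11/39
merge 11/39 + 4/13 → 23/39
merge 16/39 + 23/39 → 1
L = 11/39 + 23/39 + 1 = 73/39 ≈ 1.872 bits/symbol.

1.872 bits/symbol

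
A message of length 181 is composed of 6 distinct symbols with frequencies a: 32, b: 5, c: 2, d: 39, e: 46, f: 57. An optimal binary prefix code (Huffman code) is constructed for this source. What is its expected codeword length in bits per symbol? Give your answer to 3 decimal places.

Probabilities are the counts divided by 181.
Repeatedly combine the two least-probable nodes; the expected code length is the sum of the merged weights.
merge 2/181 + 5/181 → 7/181
merge 7/181 + 32/181 → 39/181
merge 39/181 + 39/181 → 78/181
merge 46/181 + 57/181 → 103/181
merge 78/181 + 103/181 → 1
L = 7/181 + 39/181 + 78/181 + 103/181 + 1 = 408/181 ≈ 2.254 bits/symbol.

2.254 bits/symbol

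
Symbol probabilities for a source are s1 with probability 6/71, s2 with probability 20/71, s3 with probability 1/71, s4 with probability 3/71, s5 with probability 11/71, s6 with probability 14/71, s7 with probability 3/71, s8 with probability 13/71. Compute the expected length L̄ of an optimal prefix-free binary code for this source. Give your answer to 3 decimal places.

Repeatedly combine the two least-probable nodes; the expected code length is the sum of the merged weights.
merge 1/71 + 3/71 → 4/71
merge 3/71 + 4/71 → 7/71
merge 6/71 + 7/71 → 13/71
merge 11/71 + 13/71 → 24/71
merge 13/71 + 14/71 → 27/71
merge 20/71 + 24/71 → 44/71
merge 27/71 + 44/71 → 1
L = 4/71 + 7/71 + 13/71 + 24/71 + 27/71 + 44/71 + 1 = 190/71 ≈ 2.676 bits/symbol.

2.676 bits/symbol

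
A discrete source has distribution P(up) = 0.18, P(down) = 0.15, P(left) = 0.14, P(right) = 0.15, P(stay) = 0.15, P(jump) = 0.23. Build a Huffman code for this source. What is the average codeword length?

2.59 bits/symbol

Repeatedly combine the two least-probable nodes; the expected code length is the sum of the merged weights.
merge 7/50 + 3/20 → 29/100
merge 3/20 + 3/20 → 3/10
merge 9/50 + 23/100 → 41/100
merge 29/100 + 3/10 → 59/100
merge 41/100 + 59/100 → 1
L = 29/100 + 3/10 + 41/100 + 59/100 + 1 = 259/100 = 2.59 bits/symbol.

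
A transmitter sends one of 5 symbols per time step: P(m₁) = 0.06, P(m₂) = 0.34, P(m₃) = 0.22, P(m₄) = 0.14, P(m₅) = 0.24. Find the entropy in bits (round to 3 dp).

H = −Σ pᵢ log₂ pᵢ.
−0.06·log₂(0.06) = 0.2435
−0.34·log₂(0.34) = 0.5292
−0.22·log₂(0.22) = 0.4806
−0.14·log₂(0.14) = 0.3971
−0.24·log₂(0.24) = 0.4941
Sum ≈ 2.1445 → 2.145 bits.

2.145 bits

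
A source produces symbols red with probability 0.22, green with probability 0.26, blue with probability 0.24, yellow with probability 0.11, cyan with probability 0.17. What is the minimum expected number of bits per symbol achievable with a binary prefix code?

Repeatedly combine the two least-probable nodes; the expected code length is the sum of the merged weights.
merge 11/100 + 17/100 → 7/25
merge 11/50 + 6/25 → 23/50
merge 13/50 + 7/25 → 27/50
merge 23/50 + 27/50 → 1
L = 7/25 + 23/50 + 27/50 + 1 = 57/25 = 2.28 bits/symbol.

2.28 bits/symbol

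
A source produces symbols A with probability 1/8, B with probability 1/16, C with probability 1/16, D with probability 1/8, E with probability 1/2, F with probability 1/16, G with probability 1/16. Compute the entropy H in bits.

Each probability is a power of 1/2, so log₂(1/p) is an integer.
H = Σ p·log₂(1/p) = 1/8·3 + 1/16·4 + 1/16·4 + 1/8·3 + 1/2·1 + 1/16·4 + 1/16·4 = 2.25 bits.

2.25 bits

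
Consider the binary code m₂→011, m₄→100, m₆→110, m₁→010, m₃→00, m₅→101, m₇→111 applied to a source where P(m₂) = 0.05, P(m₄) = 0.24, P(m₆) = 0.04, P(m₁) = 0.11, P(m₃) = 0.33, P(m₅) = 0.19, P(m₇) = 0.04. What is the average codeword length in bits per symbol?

2.67 bits/symbol

L̄ = Σ pᵢ·ℓᵢ = 0.05·3 + 0.24·3 + 0.04·3 + 0.11·3 + 0.33·2 + 0.19·3 + 0.04·3 = 2.67 bits/symbol.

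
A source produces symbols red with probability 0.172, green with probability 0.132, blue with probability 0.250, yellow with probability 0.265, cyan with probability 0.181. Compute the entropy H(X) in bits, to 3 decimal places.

H = −Σ pᵢ log₂ pᵢ.
−0.172·log₂(0.172) = 0.4368
−0.132·log₂(0.132) = 0.3856
−0.250·log₂(0.250) = 0.5000
−0.265·log₂(0.265) = 0.5077
−0.181·log₂(0.181) = 0.4463
Sum ≈ 2.2765 → 2.276 bits.

2.276 bits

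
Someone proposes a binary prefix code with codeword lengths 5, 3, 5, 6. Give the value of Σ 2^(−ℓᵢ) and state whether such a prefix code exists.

0.203125; yes

With common denominator 2^6 = 64: Σ 2^(−ℓᵢ) = 2/64 + 8/64 + 2/64 + 1/64 = 13/64 = 0.203125.
Kraft's inequality requires Σ ≤ 1; here Σ = 0.203125 ≤ 1, so such a prefix code exists.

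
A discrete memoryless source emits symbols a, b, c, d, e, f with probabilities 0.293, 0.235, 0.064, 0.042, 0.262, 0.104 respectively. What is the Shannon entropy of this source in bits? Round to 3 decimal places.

2.302 bits

H = −Σ pᵢ log₂ pᵢ.
−0.293·log₂(0.293) = 0.5189
−0.235·log₂(0.235) = 0.4910
−0.064·log₂(0.064) = 0.2538
−0.042·log₂(0.042) = 0.1921
−0.262·log₂(0.262) = 0.5063
−0.104·log₂(0.104) = 0.3396
Sum ≈ 2.3017 → 2.302 bits.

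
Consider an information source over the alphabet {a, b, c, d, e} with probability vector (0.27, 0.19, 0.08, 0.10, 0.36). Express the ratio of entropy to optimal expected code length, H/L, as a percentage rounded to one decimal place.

97.2%

Entropy H = −Σ p log₂ p ≈ 2.1196 bits.
Huffman merges: 2/25+1/10→9/50; 9/50+19/100→37/100; 27/100+9/25→63/100; 37/100+63/100→1. L = 109/50 ≈ 2.1800.
Efficiency = H/L = 2.1196/2.1800 = 97.2%.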